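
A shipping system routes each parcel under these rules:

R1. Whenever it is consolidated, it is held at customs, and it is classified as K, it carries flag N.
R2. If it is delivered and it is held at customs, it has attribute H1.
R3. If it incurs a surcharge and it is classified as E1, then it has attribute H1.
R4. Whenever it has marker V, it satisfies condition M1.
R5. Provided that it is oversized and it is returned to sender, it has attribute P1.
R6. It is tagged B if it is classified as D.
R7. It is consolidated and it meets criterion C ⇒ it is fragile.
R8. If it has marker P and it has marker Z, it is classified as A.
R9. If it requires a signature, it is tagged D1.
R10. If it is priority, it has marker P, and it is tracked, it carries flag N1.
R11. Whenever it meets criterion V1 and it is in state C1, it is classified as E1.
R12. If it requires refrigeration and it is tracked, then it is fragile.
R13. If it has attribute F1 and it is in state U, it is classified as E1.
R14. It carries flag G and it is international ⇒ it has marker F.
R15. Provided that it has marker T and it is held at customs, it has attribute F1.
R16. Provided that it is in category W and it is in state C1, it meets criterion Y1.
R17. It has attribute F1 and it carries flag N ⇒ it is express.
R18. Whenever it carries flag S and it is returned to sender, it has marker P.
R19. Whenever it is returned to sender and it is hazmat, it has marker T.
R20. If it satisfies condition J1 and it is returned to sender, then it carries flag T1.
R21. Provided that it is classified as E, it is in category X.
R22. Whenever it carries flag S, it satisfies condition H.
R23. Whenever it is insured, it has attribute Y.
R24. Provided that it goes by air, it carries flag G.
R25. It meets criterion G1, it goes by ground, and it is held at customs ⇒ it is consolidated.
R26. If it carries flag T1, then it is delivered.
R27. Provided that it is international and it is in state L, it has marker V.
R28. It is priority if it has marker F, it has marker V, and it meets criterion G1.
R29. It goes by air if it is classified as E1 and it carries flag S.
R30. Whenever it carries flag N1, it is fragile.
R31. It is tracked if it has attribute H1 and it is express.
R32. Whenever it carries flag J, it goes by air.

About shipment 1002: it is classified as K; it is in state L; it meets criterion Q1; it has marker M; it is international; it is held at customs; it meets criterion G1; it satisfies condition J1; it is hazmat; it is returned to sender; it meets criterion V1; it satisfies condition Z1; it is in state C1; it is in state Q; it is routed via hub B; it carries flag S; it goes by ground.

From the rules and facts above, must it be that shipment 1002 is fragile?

Yes

By R11 (it meets criterion V1, it is in state C1): it is classified as E1.
By R18 (it carries flag S, it is returned to sender): it has marker P.
By R19 (it is returned to sender, it is hazmat): it has marker T.
By R20 (it satisfies condition J1, it is returned to sender): it carries flag T1.
By R25 (it meets criterion G1, it goes by ground, it is held at customs): it is consolidated.
By R26 (it carries flag T1): it is delivered.
By R27 (it is international, it is in state L): it has marker V.
By R29 (it is classified as E1, it carries flag S): it goes by air.
By R1 (it is consolidated, it is held at customs, it is classified as K): it carries flag N.
By R2 (it is delivered, it is held at customs): it has attribute H1.
By R15 (it has marker T, it is held at customs): it has attribute F1.
By R17 (it has attribute F1, it carries flag N): it is express.
By R24 (it goes by air): it carries flag G.
By R31 (it has attribute H1, it is express): it is tracked.
By R14 (it carries flag G, it is international): it has marker F.
By R28 (it has marker F, it has marker V, it meets criterion G1): it is priority.
By R10 (it is priority, it has marker P, it is tracked): it carries flag N1.
By R30 (it carries flag N1): it is fragile.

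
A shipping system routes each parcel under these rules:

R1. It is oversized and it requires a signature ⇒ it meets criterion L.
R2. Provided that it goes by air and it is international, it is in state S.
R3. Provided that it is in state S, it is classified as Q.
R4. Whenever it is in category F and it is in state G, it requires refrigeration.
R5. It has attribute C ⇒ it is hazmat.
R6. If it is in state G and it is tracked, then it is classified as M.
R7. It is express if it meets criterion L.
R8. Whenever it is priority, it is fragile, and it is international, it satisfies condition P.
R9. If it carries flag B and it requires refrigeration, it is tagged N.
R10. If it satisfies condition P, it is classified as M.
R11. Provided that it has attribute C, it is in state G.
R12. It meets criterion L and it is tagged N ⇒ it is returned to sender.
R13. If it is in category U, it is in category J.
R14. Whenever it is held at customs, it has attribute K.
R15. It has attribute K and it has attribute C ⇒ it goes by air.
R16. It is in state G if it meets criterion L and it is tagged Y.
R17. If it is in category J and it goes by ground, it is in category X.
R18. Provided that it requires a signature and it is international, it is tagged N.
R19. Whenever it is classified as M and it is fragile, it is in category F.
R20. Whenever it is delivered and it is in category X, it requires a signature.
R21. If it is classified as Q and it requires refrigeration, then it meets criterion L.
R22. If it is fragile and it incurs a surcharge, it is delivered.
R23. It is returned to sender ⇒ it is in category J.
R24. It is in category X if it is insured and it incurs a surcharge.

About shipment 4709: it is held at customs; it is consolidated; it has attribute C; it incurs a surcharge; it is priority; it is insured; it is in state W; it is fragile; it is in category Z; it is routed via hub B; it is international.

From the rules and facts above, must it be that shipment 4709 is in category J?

By R8 (it is priority, it is fragile, it is international): it satisfies condition P.
By R10 (it satisfies condition P): it is classified as M.
By R11 (it has attribute C): it is in state G.
By R14 (it is held at customs): it has attribute K.
By R15 (it has attribute K, it has attribute C): it goes by air.
By R19 (it is classified as M, it is fragile): it is in category F.
By R22 (it is fragile, it incurs a surcharge): it is delivered.
By R24 (it is insured, it incurs a surcharge): it is in category X.
By R2 (it goes by air, it is international): it is in state S.
By R3 (it is in state S): it is classified as Q.
By R4 (it is in category F, it is in state G): it requires refrigeration.
By R20 (it is delivered, it is in category X): it requires a signature.
By R21 (it is classified as Q, it requires refrigeration): it meets criterion L.
By R18 (it requires a signature, it is international): it is tagged N.
By R12 (it meets criterion L, it is tagged N): it is returned to sender.
By R23 (it is returned to sender): it is in category J.

Yes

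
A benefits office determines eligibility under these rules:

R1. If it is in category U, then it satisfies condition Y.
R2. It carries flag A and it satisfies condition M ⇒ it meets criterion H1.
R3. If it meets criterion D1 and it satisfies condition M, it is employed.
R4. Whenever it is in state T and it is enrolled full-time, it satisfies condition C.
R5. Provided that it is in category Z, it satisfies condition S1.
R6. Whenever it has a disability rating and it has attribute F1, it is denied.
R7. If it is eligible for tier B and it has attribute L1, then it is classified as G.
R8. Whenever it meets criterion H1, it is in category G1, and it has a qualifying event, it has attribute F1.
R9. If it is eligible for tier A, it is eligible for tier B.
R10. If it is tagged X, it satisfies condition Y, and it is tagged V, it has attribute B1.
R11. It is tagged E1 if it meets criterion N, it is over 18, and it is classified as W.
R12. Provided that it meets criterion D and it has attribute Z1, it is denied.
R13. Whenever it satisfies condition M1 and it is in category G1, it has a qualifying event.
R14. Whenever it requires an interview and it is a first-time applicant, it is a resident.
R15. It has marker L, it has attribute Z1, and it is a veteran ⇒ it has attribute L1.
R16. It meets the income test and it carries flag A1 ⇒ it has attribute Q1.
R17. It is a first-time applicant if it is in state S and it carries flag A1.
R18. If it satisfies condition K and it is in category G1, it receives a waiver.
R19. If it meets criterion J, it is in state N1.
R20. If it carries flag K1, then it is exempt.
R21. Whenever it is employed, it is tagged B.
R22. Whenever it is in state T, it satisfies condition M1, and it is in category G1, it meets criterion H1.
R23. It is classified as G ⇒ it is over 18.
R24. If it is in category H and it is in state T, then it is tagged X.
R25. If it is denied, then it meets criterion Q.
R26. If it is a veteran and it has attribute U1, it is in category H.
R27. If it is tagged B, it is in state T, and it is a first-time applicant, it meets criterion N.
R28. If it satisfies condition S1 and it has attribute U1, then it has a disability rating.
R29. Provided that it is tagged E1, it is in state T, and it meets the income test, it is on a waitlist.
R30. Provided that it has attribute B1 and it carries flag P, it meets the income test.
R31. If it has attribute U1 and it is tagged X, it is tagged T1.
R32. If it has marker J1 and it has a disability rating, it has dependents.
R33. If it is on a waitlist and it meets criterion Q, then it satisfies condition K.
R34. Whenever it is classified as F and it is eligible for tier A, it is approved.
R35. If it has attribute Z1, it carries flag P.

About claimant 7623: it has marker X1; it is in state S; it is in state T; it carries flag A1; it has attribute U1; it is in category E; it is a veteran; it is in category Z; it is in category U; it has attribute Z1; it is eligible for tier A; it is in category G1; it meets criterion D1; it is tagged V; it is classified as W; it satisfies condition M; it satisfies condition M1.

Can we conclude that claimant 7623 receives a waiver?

Forward chaining from the given facts derives: satisfies condition Y, is employed, satisfies condition S1, is eligible for tier B, has a qualifying event, is a first-time applicant, is tagged B, meets criterion H1, is in category H, meets criterion N, has a disability rating, carries flag P, has attribute F1, is tagged X, is tagged T1, is denied, has attribute B1, meets criterion Q, meets the income test, has attribute Q1.
The only rule concluding "it receives a waiver" is R18, which needs "it satisfies condition K"; that is never established.

No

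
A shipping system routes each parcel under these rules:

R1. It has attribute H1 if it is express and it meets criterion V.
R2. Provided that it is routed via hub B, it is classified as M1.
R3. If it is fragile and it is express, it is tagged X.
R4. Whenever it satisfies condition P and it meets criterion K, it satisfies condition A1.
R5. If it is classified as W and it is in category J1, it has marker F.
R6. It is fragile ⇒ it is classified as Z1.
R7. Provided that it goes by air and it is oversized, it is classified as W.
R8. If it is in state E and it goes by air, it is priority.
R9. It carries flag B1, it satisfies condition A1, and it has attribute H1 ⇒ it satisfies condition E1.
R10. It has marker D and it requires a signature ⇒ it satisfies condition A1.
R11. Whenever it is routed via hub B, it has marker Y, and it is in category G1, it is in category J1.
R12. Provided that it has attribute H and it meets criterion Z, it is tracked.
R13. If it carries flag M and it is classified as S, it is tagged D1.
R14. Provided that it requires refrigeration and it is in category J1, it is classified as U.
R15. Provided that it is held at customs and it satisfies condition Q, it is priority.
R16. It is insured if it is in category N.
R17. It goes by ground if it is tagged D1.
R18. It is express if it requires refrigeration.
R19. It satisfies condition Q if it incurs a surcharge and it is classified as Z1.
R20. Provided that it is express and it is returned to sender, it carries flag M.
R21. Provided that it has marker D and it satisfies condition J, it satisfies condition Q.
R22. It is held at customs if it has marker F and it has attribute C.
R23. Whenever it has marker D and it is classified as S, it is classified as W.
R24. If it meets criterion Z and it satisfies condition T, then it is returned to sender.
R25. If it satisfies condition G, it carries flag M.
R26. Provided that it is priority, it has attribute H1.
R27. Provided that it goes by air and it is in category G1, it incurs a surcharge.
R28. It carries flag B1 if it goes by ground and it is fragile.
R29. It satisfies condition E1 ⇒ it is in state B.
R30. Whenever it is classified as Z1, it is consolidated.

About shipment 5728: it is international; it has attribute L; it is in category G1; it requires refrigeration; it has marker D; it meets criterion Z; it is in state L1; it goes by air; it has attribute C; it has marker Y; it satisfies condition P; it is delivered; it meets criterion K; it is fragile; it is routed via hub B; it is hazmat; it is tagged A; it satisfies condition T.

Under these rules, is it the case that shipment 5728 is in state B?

Forward chaining from the given facts derives: is classified as M1, satisfies condition A1, is classified as Z1, is in category J1, is classified as U, is express, is returned to sender, incurs a surcharge, is consolidated, is tagged X, satisfies condition Q, carries flag M.
The only rule concluding "it is in state B" is R29, which needs "it satisfies condition E1"; that is never established.

No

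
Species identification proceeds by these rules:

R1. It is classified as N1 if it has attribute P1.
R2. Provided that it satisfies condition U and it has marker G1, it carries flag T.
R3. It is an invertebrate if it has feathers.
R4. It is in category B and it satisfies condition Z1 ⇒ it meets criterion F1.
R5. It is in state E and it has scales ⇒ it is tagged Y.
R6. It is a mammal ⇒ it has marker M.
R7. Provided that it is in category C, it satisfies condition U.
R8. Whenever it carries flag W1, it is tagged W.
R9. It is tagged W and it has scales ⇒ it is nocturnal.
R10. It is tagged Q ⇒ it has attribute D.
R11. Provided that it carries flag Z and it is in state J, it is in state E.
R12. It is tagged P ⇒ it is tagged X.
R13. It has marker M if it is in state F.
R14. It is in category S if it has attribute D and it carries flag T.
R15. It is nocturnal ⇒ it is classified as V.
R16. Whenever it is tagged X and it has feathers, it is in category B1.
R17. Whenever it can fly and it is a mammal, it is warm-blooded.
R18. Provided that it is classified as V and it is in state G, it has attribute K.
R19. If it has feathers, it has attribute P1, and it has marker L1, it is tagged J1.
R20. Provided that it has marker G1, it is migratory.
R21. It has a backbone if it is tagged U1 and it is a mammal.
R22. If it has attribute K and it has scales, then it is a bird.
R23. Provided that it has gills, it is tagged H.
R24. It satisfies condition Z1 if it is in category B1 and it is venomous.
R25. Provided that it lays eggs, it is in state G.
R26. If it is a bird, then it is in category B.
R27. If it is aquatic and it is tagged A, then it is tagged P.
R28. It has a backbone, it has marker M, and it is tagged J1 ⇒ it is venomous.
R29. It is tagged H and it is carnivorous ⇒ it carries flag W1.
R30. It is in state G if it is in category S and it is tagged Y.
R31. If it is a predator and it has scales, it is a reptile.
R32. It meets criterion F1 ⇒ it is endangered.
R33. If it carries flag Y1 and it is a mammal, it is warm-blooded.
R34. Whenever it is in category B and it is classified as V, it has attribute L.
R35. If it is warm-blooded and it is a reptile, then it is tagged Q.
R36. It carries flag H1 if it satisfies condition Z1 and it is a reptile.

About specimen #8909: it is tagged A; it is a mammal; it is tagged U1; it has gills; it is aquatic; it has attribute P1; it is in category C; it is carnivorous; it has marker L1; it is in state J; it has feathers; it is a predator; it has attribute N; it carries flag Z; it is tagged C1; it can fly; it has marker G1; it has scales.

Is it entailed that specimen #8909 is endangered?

Yes

By R6 (it is a mammal): it has marker M.
By R7 (it is in category C): it satisfies condition U.
By R11 (it carries flag Z, it is in state J): it is in state E.
By R17 (it can fly, it is a mammal): it is warm-blooded.
By R19 (it has feathers, it has attribute P1, it has marker L1): it is tagged J1.
By R21 (it is tagged U1, it is a mammal): it has a backbone.
By R23 (it has gills): it is tagged H.
By R27 (it is aquatic, it is tagged A): it is tagged P.
By R28 (it has a backbone, it has marker M, it is tagged J1): it is venomous.
By R29 (it is tagged H, it is carnivorous): it carries flag W1.
By R31 (it is a predator, it has scales): it is a reptile.
By R35 (it is warm-blooded, it is a reptile): it is tagged Q.
By R2 (it satisfies condition U, it has marker G1): it carries flag T.
By R5 (it is in state E, it has scales): it is tagged Y.
By R8 (it carries flag W1): it is tagged W.
By R9 (it is tagged W, it has scales): it is nocturnal.
By R10 (it is tagged Q): it has attribute D.
By R12 (it is tagged P): it is tagged X.
By R14 (it has attribute D, it carries flag T): it is in category S.
By R15 (it is nocturnal): it is classified as V.
By R16 (it is tagged X, it has feathers): it is in category B1.
By R24 (it is in category B1, it is venomous): it satisfies condition Z1.
By R30 (it is in category S, it is tagged Y): it is in state G.
By R18 (it is classified as V, it is in state G): it has attribute K.
By R22 (it has attribute K, it has scales): it is a bird.
By R26 (it is a bird): it is in category B.
By R4 (it is in category B, it satisfies condition Z1): it meets criterion F1.
By R32 (it meets criterion F1): it is endangered.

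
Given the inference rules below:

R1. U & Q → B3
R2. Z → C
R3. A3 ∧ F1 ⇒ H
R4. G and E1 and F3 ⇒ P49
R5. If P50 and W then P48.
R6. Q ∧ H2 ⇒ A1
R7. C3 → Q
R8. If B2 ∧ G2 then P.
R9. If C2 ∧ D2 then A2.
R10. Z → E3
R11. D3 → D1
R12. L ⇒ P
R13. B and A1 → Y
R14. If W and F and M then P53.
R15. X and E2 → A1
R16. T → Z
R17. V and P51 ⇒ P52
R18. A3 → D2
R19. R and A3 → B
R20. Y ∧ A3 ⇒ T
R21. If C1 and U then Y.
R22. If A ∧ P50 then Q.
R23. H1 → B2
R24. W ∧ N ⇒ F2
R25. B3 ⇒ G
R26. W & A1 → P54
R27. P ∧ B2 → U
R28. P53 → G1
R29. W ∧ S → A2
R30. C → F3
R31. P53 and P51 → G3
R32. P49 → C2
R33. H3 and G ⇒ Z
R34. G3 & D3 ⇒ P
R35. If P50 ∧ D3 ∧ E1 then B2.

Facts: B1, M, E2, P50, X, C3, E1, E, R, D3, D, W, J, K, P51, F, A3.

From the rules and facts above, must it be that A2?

Q  (by R7: C3)
P53  (by R14: W, F, M)
A1  (by R15: X, E2)
D2  (by R18: A3)
B  (by R19: R, A3)
G3  (by R31: P53, P51)
P  (by R34: G3, D3)
B2  (by R35: P50, D3, E1)
Y  (by R13: B, A1)
T  (by R20: Y, A3)
U  (by R27: P, B2)
B3  (by R1: U, Q)
Z  (by R16: T)
G  (by R25: B3)
C  (by R2: Z)
F3  (by R30: C)
P49  (by R4: G, E1, F3)
C2  (by R32: P49)
A2  (by R9: C2, D2)

Yes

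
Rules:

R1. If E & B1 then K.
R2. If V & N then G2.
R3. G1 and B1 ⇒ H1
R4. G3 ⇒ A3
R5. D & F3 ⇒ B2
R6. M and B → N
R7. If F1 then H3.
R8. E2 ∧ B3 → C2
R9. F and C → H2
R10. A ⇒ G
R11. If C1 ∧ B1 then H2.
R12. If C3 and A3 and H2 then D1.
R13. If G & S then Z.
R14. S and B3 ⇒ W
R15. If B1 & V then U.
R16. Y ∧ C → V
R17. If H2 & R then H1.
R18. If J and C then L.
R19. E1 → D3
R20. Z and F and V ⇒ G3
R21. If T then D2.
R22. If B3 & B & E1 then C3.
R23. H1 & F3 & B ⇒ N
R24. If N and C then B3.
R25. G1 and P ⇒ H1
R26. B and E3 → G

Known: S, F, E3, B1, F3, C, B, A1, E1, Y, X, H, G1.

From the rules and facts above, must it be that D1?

H1  (by R3: G1, B1)
H2  (by R9: F, C)
V  (by R16: Y, C)
N  (by R23: H1, F3, B)
B3  (by R24: N, C)
G  (by R26: B, E3)
Z  (by R13: G, S)
G3  (by R20: Z, F, V)
C3  (by R22: B3, B, E1)
A3  (by R4: G3)
D1  (by R12: C3, A3, H2)

Yes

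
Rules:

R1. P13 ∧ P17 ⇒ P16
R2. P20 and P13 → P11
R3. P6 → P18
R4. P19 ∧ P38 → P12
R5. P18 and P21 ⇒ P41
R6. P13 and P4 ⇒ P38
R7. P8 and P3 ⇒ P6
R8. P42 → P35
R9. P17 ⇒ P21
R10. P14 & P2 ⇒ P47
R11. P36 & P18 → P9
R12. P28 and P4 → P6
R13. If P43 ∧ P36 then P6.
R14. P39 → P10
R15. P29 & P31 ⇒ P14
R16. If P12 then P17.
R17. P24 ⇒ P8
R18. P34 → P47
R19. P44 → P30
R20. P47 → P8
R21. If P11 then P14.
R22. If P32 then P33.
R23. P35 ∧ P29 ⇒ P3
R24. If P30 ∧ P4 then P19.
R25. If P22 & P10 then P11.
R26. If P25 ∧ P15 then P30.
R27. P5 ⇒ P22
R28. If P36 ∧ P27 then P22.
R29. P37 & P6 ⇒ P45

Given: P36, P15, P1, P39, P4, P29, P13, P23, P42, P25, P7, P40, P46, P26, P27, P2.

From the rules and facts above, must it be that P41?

Yes

P38  (by R6: P13, P4)
P35  (by R8: P42)
P10  (by R14: P39)
P3  (by R23: P35, P29)
P30  (by R26: P25, P15)
P22  (by R28: P36, P27)
P19  (by R24: P30, P4)
P11  (by R25: P22, P10)
P12  (by R4: P19, P38)
P17  (by R16: P12)
P14  (by R21: P11)
P21  (by R9: P17)
P47  (by R10: P14, P2)
P8  (by R20: P47)
P6  (by R7: P8, P3)
P18  (by R3: P6)
P41  (by R5: P18, P21)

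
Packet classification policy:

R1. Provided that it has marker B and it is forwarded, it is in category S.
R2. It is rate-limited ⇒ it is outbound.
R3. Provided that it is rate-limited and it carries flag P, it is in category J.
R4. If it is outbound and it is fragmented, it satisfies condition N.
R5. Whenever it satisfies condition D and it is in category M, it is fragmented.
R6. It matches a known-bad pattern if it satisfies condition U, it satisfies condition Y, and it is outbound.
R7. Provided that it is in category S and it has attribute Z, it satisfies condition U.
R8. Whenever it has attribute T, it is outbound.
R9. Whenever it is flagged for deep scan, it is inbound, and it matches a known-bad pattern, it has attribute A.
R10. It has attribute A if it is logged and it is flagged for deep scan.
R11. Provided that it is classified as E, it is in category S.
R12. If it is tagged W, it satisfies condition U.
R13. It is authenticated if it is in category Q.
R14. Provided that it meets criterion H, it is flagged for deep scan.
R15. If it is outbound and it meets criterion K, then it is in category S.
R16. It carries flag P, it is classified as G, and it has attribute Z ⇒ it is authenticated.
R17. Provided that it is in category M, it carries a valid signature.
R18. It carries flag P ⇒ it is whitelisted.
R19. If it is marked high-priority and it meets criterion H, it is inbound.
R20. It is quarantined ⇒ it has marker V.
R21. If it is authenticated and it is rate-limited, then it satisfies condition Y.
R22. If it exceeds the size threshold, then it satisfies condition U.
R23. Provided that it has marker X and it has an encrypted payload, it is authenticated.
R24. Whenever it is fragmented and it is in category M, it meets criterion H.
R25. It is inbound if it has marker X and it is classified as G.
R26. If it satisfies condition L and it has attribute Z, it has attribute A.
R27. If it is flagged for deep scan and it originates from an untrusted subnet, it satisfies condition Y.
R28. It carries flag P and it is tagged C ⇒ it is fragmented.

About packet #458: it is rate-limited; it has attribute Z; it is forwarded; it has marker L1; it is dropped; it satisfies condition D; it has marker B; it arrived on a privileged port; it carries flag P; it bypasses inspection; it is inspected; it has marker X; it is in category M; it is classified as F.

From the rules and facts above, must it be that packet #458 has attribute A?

Forward chaining from the given facts derives: is in category S, is outbound, is in category J, is fragmented, satisfies condition U, carries a valid signature, is whitelisted, meets criterion H, satisfies condition N, is flagged for deep scan.
Rules concluding "it has attribute A": R9 needs "it is inbound"; R10 needs "it is logged"; R26 needs "it satisfies condition L" — none of these are established.

No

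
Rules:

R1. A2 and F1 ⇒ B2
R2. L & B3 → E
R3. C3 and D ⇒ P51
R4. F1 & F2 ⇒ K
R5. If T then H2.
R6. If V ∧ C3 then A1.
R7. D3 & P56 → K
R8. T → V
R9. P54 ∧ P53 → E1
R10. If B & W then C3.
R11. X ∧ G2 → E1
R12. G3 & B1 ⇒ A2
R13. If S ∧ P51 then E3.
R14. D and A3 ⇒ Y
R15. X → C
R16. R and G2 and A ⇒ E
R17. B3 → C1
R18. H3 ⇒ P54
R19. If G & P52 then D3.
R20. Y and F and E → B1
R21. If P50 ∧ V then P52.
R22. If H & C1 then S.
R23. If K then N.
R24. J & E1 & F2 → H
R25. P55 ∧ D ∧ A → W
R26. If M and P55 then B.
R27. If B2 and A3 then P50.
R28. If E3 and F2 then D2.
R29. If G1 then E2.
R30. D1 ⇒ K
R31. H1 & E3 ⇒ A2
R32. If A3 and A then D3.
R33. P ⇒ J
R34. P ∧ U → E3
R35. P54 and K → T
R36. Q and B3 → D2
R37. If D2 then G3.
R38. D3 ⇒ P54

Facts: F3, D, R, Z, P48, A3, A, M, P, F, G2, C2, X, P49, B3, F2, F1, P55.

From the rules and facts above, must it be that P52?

K  (by R4: F1, F2)
E1  (by R11: X, G2)
Y  (by R14: D, A3)
E  (by R16: R, G2, A)
C1  (by R17: B3)
B1  (by R20: Y, F, E)
W  (by R25: P55, D, A)
B  (by R26: M, P55)
D3  (by R32: A3, A)
J  (by R33: P)
P54  (by R38: D3)
C3  (by R10: B, W)
H  (by R24: J, E1, F2)
T  (by R35: P54, K)
P51  (by R3: C3, D)
V  (by R8: T)
S  (by R22: H, C1)
E3  (by R13: S, P51)
D2  (by R28: E3, F2)
G3  (by R37: D2)
A2  (by R12: G3, B1)
B2  (by R1: A2, F1)
P50  (by R27: B2, A3)
P52  (by R21: P50, V)

Yes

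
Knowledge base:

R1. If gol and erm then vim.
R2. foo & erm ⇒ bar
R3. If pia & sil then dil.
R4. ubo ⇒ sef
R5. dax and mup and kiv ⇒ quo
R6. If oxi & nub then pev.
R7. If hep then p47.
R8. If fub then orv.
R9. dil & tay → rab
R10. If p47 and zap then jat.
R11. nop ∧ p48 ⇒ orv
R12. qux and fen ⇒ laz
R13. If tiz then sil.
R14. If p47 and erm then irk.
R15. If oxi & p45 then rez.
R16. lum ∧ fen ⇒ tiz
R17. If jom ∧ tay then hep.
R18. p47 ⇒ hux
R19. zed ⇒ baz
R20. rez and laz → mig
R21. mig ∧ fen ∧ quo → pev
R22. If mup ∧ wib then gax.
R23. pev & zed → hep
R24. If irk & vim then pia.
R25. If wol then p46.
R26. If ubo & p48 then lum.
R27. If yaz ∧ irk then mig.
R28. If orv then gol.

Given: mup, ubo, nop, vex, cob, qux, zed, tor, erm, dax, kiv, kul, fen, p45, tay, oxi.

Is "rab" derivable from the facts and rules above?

Forward chaining from the given facts derives: sef, quo, laz, rez, baz, mig, pev, hep, p47, irk, hux.
The only rule concluding rab is R9, which needs dil; that is never established.

No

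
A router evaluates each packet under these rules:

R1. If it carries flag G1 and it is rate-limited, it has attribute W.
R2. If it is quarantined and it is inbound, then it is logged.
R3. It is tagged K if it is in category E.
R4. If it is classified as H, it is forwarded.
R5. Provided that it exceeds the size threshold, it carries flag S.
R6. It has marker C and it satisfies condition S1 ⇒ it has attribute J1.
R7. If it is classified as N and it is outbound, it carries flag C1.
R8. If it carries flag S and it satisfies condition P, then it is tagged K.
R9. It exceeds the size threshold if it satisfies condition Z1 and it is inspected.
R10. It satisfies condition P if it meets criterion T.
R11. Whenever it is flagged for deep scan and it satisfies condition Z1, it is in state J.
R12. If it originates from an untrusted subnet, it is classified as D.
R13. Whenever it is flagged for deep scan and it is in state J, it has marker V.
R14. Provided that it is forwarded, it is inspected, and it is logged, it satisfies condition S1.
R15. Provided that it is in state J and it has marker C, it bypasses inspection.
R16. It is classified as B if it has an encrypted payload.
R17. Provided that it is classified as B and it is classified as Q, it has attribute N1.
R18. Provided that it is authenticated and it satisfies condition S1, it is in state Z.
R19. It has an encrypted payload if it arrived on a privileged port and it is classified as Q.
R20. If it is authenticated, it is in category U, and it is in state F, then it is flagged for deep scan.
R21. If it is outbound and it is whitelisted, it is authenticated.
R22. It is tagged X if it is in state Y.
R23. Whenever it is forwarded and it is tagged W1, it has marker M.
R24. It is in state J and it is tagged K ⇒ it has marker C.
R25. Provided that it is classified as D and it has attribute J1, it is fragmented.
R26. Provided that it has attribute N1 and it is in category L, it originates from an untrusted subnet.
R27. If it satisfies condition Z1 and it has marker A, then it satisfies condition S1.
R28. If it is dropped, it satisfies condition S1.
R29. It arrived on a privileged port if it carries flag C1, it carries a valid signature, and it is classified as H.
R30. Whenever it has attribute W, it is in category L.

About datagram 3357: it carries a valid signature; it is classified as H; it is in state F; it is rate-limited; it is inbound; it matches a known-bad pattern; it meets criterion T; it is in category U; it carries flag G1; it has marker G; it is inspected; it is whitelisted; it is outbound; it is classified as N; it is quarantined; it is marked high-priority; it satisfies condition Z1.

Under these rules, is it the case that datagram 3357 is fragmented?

No

Forward chaining from the given facts derives: has attribute W, is logged, is forwarded, carries flag C1, exceeds the size threshold, satisfies condition P, satisfies condition S1, is authenticated, arrived on a privileged port, is in category L, carries flag S, is tagged K, is in state Z, is flagged for deep scan, is in state J, has marker V, has marker C, has attribute J1, bypasses inspection.
The only rule concluding "it is fragmented" is R25, which needs "it is classified as D"; that is never established.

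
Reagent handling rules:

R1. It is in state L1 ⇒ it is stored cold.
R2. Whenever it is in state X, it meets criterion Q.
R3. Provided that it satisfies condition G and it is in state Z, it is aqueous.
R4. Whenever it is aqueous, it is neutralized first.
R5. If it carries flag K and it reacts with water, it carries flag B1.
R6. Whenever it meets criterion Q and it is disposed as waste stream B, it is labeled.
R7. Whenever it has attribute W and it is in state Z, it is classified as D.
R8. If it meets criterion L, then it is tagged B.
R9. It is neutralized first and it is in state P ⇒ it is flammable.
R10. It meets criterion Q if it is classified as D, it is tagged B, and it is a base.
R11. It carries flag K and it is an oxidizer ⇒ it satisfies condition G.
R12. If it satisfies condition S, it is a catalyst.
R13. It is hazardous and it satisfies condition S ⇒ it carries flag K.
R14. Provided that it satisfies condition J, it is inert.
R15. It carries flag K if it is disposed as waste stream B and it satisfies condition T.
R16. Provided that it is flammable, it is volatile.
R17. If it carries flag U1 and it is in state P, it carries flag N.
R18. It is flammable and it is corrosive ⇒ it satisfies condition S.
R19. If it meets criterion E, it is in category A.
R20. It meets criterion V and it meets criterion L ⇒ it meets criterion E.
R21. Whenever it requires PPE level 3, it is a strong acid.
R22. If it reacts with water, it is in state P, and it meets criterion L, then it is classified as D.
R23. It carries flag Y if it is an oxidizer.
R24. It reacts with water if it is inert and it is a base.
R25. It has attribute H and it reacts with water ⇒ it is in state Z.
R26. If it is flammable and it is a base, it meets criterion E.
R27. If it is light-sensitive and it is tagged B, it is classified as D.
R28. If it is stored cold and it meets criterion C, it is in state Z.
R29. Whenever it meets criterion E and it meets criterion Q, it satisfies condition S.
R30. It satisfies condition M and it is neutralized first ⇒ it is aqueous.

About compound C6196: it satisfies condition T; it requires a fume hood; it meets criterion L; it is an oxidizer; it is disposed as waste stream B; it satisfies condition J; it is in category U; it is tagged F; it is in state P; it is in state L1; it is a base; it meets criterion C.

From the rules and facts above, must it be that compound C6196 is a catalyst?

Yes

By R1 (it is in state L1): it is stored cold.
By R8 (it meets criterion L): it is tagged B.
By R14 (it satisfies condition J): it is inert.
By R15 (it is disposed as waste stream B, it satisfies condition T): it carries flag K.
By R24 (it is inert, it is a base): it reacts with water.
By R28 (it is stored cold, it meets criterion C): it is in state Z.
By R11 (it carries flag K, it is an oxidizer): it satisfies condition G.
By R22 (it reacts with water, it is in state P, it meets criterion L): it is classified as D.
By R3 (it satisfies condition G, it is in state Z): it is aqueous.
By R4 (it is aqueous): it is neutralized first.
By R9 (it is neutralized first, it is in state P): it is flammable.
By R10 (it is classified as D, it is tagged B, it is a base): it meets criterion Q.
By R26 (it is flammable, it is a base): it meets criterion E.
By R29 (it meets criterion E, it meets criterion Q): it satisfies condition S.
By R12 (it satisfies condition S): it is a catalyst.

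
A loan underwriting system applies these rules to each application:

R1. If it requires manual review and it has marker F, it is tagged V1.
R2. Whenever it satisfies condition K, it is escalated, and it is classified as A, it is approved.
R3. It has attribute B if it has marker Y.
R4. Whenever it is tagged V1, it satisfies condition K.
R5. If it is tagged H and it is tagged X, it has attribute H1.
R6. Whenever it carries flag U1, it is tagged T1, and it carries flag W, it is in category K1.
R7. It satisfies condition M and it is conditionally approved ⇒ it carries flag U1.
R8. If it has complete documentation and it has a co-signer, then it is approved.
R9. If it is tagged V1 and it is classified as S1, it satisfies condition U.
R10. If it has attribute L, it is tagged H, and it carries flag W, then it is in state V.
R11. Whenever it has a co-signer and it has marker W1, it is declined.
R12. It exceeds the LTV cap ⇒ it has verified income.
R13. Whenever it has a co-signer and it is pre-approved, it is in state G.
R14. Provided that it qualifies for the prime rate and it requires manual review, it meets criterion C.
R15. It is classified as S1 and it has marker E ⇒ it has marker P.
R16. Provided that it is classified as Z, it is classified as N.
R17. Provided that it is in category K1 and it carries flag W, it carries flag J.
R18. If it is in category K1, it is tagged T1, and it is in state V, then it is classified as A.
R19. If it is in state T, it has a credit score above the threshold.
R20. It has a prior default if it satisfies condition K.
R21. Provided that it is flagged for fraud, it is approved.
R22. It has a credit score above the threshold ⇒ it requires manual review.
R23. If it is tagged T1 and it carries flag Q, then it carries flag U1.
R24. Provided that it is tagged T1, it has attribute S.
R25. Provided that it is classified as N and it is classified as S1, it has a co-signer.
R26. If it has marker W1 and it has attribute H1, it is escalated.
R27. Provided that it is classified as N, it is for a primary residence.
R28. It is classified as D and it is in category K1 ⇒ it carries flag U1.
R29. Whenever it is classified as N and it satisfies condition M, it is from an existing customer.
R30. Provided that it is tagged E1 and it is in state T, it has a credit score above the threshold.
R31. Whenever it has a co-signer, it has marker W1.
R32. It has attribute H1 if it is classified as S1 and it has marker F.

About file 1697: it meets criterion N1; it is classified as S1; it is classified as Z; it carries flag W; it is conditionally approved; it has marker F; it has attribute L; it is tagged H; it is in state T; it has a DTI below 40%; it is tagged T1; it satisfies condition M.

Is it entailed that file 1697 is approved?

By R7 (it satisfies condition M, it is conditionally approved): it carries flag U1.
By R10 (it has attribute L, it is tagged H, it carries flag W): it is in state V.
By R16 (it is classified as Z): it is classified as N.
By R19 (it is in state T): it has a credit score above the threshold.
By R22 (it has a credit score above the threshold): it requires manual review.
By R25 (it is classified as N, it is classified as S1): it has a co-signer.
By R31 (it has a co-signer): it has marker W1.
By R32 (it is classified as S1, it has marker F): it has attribute H1.
By R1 (it requires manual review, it has marker F): it is tagged V1.
By R4 (it is tagged V1): it satisfies condition K.
By R6 (it carries flag U1, it is tagged T1, it carries flag W): it is in category K1.
By R18 (it is in category K1, it is tagged T1, it is in state V): it is classified as A.
By R26 (it has marker W1, it has attribute H1): it is escalated.
By R2 (it satisfies condition K, it is escalated, it is classified as A): it is approved.

Yes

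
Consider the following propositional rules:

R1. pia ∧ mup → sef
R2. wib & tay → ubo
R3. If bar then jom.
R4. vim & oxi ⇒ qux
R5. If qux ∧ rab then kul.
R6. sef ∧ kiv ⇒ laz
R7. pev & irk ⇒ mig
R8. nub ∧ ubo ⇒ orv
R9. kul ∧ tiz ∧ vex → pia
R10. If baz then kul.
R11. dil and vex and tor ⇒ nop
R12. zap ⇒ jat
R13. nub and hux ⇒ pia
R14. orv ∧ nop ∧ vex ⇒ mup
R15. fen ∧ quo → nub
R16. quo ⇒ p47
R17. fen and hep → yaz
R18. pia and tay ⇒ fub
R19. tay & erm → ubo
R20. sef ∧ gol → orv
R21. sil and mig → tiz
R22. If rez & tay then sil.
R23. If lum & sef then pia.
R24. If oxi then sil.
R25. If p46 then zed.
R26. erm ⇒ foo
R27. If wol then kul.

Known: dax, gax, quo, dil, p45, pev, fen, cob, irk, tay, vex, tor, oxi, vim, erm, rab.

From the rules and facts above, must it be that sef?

qux  (by R4: vim, oxi)
kul  (by R5: qux, rab)
mig  (by R7: pev, irk)
nop  (by R11: dil, vex, tor)
nub  (by R15: fen, quo)
ubo  (by R19: tay, erm)
sil  (by R24: oxi)
orv  (by R8: nub, ubo)
mup  (by R14: orv, nop, vex)
tiz  (by R21: sil, mig)
pia  (by R9: kul, tiz, vex)
sef  (by R1: pia, mup)

Yes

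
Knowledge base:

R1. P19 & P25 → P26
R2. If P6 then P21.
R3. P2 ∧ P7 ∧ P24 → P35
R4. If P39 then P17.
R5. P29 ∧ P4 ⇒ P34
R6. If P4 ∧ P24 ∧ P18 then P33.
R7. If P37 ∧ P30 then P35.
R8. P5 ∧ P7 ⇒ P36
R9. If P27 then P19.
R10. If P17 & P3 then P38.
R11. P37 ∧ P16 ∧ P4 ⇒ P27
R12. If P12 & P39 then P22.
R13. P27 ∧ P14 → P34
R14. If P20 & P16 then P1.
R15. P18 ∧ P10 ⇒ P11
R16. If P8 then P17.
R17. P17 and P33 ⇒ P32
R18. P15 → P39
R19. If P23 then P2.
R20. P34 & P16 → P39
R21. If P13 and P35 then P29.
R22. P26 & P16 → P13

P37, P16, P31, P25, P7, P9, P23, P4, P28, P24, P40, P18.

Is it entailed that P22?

Forward chaining from the given facts derives: P33, P27, P2, P35, P19, P26, P13, P29, P34, P39, P17, P32.
The only rule concluding P22 is R12, which needs P12; that is never established.

No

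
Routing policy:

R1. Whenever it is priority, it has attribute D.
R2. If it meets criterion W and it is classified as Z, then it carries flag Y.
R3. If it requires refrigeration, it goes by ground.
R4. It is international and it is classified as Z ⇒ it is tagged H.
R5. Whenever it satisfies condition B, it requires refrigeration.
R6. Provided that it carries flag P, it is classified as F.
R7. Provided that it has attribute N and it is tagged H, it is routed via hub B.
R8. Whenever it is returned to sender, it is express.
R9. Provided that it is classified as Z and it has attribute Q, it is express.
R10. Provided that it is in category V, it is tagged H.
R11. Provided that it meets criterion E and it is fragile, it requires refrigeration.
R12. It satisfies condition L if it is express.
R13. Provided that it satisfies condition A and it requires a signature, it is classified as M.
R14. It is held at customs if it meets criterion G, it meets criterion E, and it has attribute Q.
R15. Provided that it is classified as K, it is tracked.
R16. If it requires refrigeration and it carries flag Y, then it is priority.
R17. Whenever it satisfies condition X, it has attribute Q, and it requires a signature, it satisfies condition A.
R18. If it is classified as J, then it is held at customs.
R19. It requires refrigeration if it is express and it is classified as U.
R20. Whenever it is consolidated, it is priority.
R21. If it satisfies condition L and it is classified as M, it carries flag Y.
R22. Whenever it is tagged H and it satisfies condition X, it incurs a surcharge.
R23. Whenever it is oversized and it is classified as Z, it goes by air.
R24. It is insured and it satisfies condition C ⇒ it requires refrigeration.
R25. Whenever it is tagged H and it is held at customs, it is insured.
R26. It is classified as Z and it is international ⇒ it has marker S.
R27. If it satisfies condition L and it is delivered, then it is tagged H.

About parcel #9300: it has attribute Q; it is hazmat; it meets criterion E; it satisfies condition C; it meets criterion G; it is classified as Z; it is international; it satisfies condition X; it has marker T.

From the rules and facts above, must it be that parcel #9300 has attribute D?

No

Forward chaining from the given facts derives: is tagged H, is express, satisfies condition L, is held at customs, incurs a surcharge, is insured, has marker S, requires refrigeration, goes by ground.
The only rule concluding "it has attribute D" is R1, which needs "it is priority"; that is never established.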